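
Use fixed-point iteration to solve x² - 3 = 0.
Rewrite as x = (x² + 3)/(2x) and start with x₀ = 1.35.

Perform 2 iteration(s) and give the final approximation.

Equation: x² - 3 = 0
Fixed-point form: x = (x² + 3)/(2x)
x₀ = 1.35

x_1 = g(1.350000) = 1.786111
x_2 = g(1.786111) = 1.732869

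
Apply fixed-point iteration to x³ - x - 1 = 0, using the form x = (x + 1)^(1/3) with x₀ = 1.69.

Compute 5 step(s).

Equation: x³ - x - 1 = 0
Fixed-point form: x = (x + 1)^(1/3)
x₀ = 1.69

x_1 = g(1.690000) = 1.390755
x_2 = g(1.390755) = 1.337145
x_3 = g(1.337145) = 1.327074
x_4 = g(1.327074) = 1.325165
x_5 = g(1.325165) = 1.324803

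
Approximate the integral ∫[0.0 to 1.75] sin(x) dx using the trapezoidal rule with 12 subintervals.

f(x) = sin(x)
a = 0.0, b = 1.75, n = 12
h = (b - a)/n = 0.145833

Trapezoidal rule: (h/2)[f(x₀) + 2f(x₁) + 2f(x₂) + ... + f(xₙ)]

x_0 = 0.0000, f(x_0) = 0.000000, coefficient = 1
x_1 = 0.1458, f(x_1) = 0.145317, coefficient = 2
x_2 = 0.2917, f(x_2) = 0.287549, coefficient = 2
x_3 = 0.4375, f(x_3) = 0.423676, coefficient = 2
x_4 = 0.5833, f(x_4) = 0.550809, coefficient = 2
x_5 = 0.7292, f(x_5) = 0.666248, coefficient = 2
x_6 = 0.8750, f(x_6) = 0.767544, coefficient = 2
x_7 = 1.0208, f(x_7) = 0.852544, coefficient = 2
x_8 = 1.1667, f(x_8) = 0.919445, coefficient = 2
x_9 = 1.3125, f(x_9) = 0.966827, coefficient = 2
x_10 = 1.4583, f(x_10) = 0.993683, coefficient = 2
x_11 = 1.6042, f(x_11) = 0.999443, coefficient = 2
x_12 = 1.7500, f(x_12) = 0.983986, coefficient = 1

I ≈ (0.145833/2) × 16.130155 = 1.176157
Exact value: 1.178246
Error: 0.002089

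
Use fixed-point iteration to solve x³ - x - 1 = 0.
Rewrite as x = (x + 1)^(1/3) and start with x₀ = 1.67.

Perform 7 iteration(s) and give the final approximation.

Equation: x³ - x - 1 = 0
Fixed-point form: x = (x + 1)^(1/3)
x₀ = 1.67

x_1 = g(1.670000) = 1.387300
x_2 = g(1.387300) = 1.336500
x_3 = g(1.336500) = 1.326952
x_4 = g(1.326952) = 1.325142
x_5 = g(1.325142) = 1.324799
x_6 = g(1.324799) = 1.324733
x_7 = g(1.324733) = 1.324721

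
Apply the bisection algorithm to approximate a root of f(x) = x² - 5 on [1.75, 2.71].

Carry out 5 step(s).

f(x) = x² - 5
Initial interval: [1.75, 2.71]

Iteration 1:
  c_1 = (1.750000 + 2.710000)/2 = 2.230000
  f(c_1) = f(2.230000) = -0.027100
  f(a) × f(c) ≥ 0, new interval: [2.230000, 2.710000]
Iteration 2:
  c_2 = (2.230000 + 2.710000)/2 = 2.470000
  f(c_2) = f(2.470000) = 1.100900
  f(a) × f(c) < 0, new interval: [2.230000, 2.470000]
Iteration 3:
  c_3 = (2.230000 + 2.470000)/2 = 2.350000
  f(c_3) = f(2.350000) = 0.522500
  f(a) × f(c) < 0, new interval: [2.230000, 2.350000]
Iteration 4:
  c_4 = (2.230000 + 2.350000)/2 = 2.290000
  f(c_4) = f(2.290000) = 0.244100
  f(a) × f(c) < 0, new interval: [2.230000, 2.290000]
Iteration 5:
  c_5 = (2.230000 + 2.290000)/2 = 2.260000
  f(c_5) = f(2.260000) = 0.107600
  f(a) × f(c) < 0, new interval: [2.230000, 2.260000]

After 5 iteration(s), the approximation is c_5 = 2.260000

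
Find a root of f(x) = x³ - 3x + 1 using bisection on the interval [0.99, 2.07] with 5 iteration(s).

f(x) = x³ - 3x + 1
Initial interval: [0.99, 2.07]

Iteration 1:
  c_1 = (0.990000 + 2.070000)/2 = 1.530000
  f(c_1) = f(1.530000) = -0.008423
  f(a) × f(c) ≥ 0, new interval: [1.530000, 2.070000]
Iteration 2:
  c_2 = (1.530000 + 2.070000)/2 = 1.800000
  f(c_2) = f(1.800000) = 1.432000
  f(a) × f(c) < 0, new interval: [1.530000, 1.800000]
Iteration 3:
  c_3 = (1.530000 + 1.800000)/2 = 1.665000
  f(c_3) = f(1.665000) = 0.620755
  f(a) × f(c) < 0, new interval: [1.530000, 1.665000]
Iteration 4:
  c_4 = (1.530000 + 1.665000)/2 = 1.597500
  f(c_4) = f(1.597500) = 0.284330
  f(a) × f(c) < 0, new interval: [1.530000, 1.597500]
Iteration 5:
  c_5 = (1.530000 + 1.597500)/2 = 1.563750
  f(c_5) = f(1.563750) = 0.132610
  f(a) × f(c) < 0, new interval: [1.530000, 1.563750]

After 5 iteration(s), the approximation is c_5 = 1.563750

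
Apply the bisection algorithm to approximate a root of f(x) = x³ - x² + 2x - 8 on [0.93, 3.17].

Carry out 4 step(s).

f(x) = x³ - x² + 2x - 8
Initial interval: [0.93, 3.17]

Iteration 1:
  c_1 = (0.930000 + 3.170000)/2 = 2.050000
  f(c_1) = f(2.050000) = 0.512625
  f(a) × f(c) < 0, new interval: [0.930000, 2.050000]
Iteration 2:
  c_2 = (0.930000 + 2.050000)/2 = 1.490000
  f(c_2) = f(1.490000) = -3.932151
  f(a) × f(c) ≥ 0, new interval: [1.490000, 2.050000]
Iteration 3:
  c_3 = (1.490000 + 2.050000)/2 = 1.770000
  f(c_3) = f(1.770000) = -2.047667
  f(a) × f(c) ≥ 0, new interval: [1.770000, 2.050000]
Iteration 4:
  c_4 = (1.770000 + 2.050000)/2 = 1.910000
  f(c_4) = f(1.910000) = -0.860229
  f(a) × f(c) ≥ 0, new interval: [1.910000, 2.050000]

After 4 iteration(s), the approximation is c_4 = 1.910000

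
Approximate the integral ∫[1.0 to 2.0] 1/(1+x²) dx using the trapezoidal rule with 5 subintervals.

f(x) = 1/(1+x²)
a = 1.0, b = 2.0, n = 5
h = (b - a)/n = 0.200000

Trapezoidal rule: (h/2)[f(x₀) + 2f(x₁) + 2f(x₂) + ... + f(xₙ)]

x_0 = 1.0000, f(x_0) = 0.500000, coefficient = 1
x_1 = 1.2000, f(x_1) = 0.409836, coefficient = 2
x_2 = 1.4000, f(x_2) = 0.337838, coefficient = 2
x_3 = 1.6000, f(x_3) = 0.280899, coefficient = 2
x_4 = 1.8000, f(x_4) = 0.235849, coefficient = 2
x_5 = 2.0000, f(x_5) = 0.200000, coefficient = 1

I ≈ (0.200000/2) × 3.228844 = 0.322884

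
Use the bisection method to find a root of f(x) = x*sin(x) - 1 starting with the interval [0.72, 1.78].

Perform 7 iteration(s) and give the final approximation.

f(x) = x*sin(x) - 1
Initial interval: [0.72, 1.78]

Iteration 1:
  c_1 = (0.720000 + 1.780000)/2 = 1.250000
  f(c_1) = f(1.250000) = 0.186231
  f(a) × f(c) < 0, new interval: [0.720000, 1.250000]
Iteration 2:
  c_2 = (0.720000 + 1.250000)/2 = 0.985000
  f(c_2) = f(0.985000) = -0.179227
  f(a) × f(c) ≥ 0, new interval: [0.985000, 1.250000]
Iteration 3:
  c_3 = (0.985000 + 1.250000)/2 = 1.117500
  f(c_3) = f(1.117500) = 0.004642
  f(a) × f(c) < 0, new interval: [0.985000, 1.117500]
Iteration 4:
  c_4 = (0.985000 + 1.117500)/2 = 1.051250
  f(c_4) = f(1.051250) = -0.087468
  f(a) × f(c) ≥ 0, new interval: [1.051250, 1.117500]
Iteration 5:
  c_5 = (1.051250 + 1.117500)/2 = 1.084375
  f(c_5) = f(1.084375) = -0.041400
  f(a) × f(c) ≥ 0, new interval: [1.084375, 1.117500]
Iteration 6:
  c_6 = (1.084375 + 1.117500)/2 = 1.100938
  f(c_6) = f(1.100938) = -0.018369
  f(a) × f(c) ≥ 0, new interval: [1.100938, 1.117500]
Iteration 7:
  c_7 = (1.100938 + 1.117500)/2 = 1.109219
  f(c_7) = f(1.109219) = -0.006860
  f(a) × f(c) ≥ 0, new interval: [1.109219, 1.117500]

After 7 iteration(s), the approximation is c_7 = 1.109219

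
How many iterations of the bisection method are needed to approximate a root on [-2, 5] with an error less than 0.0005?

We need (b-a)/2^n ≤ 0.0005
(5 - (-2))/2^n ≤ 0.0005
7/2^n ≤ 0.0005
2^n ≥ 14000
n ≥ log₂(14000) = 13.77
n ≥ 14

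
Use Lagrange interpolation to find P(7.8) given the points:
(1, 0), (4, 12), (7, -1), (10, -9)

Lagrange interpolation formula:
P(x) = Σ yᵢ × Lᵢ(x)
where Lᵢ(x) = Π_{j≠i} (x - xⱼ)/(xᵢ - xⱼ)

L_0(7.8) = (7.8 - 4)/(1 - 4) × (7.8 - 7)/(1 - 7) × (7.8 - 10)/(1 - 10) = 0.041284
L_1(7.8) = (7.8 - 1)/(4 - 1) × (7.8 - 7)/(4 - 7) × (7.8 - 10)/(4 - 10) = -0.221630
L_2(7.8) = (7.8 - 1)/(7 - 1) × (7.8 - 4)/(7 - 4) × (7.8 - 10)/(7 - 10) = 1.052741
L_3(7.8) = (7.8 - 1)/(10 - 1) × (7.8 - 4)/(10 - 4) × (7.8 - 7)/(10 - 7) = 0.127605

P(7.8) = 0×L_0(7.8) + 12×L_1(7.8) + (-1)×L_2(7.8) + (-9)×L_3(7.8)
P(7.8) = -4.860741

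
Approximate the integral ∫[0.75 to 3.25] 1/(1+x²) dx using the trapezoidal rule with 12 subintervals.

f(x) = 1/(1+x²)
a = 0.75, b = 3.25, n = 12
h = (b - a)/n = 0.208333

Trapezoidal rule: (h/2)[f(x₀) + 2f(x₁) + 2f(x₂) + ... + f(xₙ)]

x_0 = 0.7500, f(x_0) = 0.640000, coefficient = 1
x_1 = 0.9583, f(x_1) = 0.521267, coefficient = 2
x_2 = 1.1667, f(x_2) = 0.423529, coefficient = 2
x_3 = 1.3750, f(x_3) = 0.345946, coefficient = 2
x_4 = 1.5833, f(x_4) = 0.285149, coefficient = 2
x_5 = 1.7917, f(x_5) = 0.237526, coefficient = 2
x_6 = 2.0000, f(x_6) = 0.200000, coefficient = 2
x_7 = 2.2083, f(x_7) = 0.170162, coefficient = 2
x_8 = 2.4167, f(x_8) = 0.146193, coefficient = 2
x_9 = 2.6250, f(x_9) = 0.126733, coefficient = 2
x_10 = 2.8333, f(x_10) = 0.110769, coefficient = 2
x_11 = 3.0417, f(x_11) = 0.097544, coefficient = 2
x_12 = 3.2500, f(x_12) = 0.086486, coefficient = 1

I ≈ (0.208333/2) × 6.056123 = 0.630846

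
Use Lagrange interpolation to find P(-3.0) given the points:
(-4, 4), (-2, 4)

Lagrange interpolation formula:
P(x) = Σ yᵢ × Lᵢ(x)
where Lᵢ(x) = Π_{j≠i} (x - xⱼ)/(xᵢ - xⱼ)

L_0(-3.0) = (-3.0 - (-2))/(-4 - (-2)) = 0.500000
L_1(-3.0) = (-3.0 - (-4))/(-2 - (-4)) = 0.500000

P(-3.0) = 4×L_0(-3.0) + 4×L_1(-3.0)
P(-3.0) = 4.000000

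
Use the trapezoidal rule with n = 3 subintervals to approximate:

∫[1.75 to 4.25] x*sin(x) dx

f(x) = x*sin(x)
a = 1.75, b = 4.25, n = 3
h = (b - a)/n = 0.833333

Trapezoidal rule: (h/2)[f(x₀) + 2f(x₁) + 2f(x₂) + ... + f(xₙ)]

x_0 = 1.7500, f(x_0) = 1.721975, coefficient = 1
x_1 = 2.5833, f(x_1) = 1.368419, coefficient = 2
x_2 = 3.4167, f(x_2) = -0.928029, coefficient = 2
x_3 = 4.2500, f(x_3) = -3.803705, coefficient = 1

I ≈ (0.833333/2) × -1.200949 = -0.500395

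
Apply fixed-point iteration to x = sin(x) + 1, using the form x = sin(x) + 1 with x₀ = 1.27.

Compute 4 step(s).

Equation: x = sin(x) + 1
Fixed-point form: x = sin(x) + 1
x₀ = 1.27

x_1 = g(1.270000) = 1.955101
x_2 = g(1.955101) = 1.927059
x_3 = g(1.927059) = 1.937207
x_4 = g(1.937207) = 1.933619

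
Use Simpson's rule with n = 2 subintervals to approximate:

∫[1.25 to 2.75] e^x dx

f(x) = e^x
a = 1.25, b = 2.75, n = 2
h = (b - a)/n = 0.750000

Simpson's rule: (h/3)[f(x₀) + 4f(x₁) + 2f(x₂) + ... + f(xₙ)]

x_0 = 1.2500, f(x_0) = 3.490343, coefficient = 1
x_1 = 2.0000, f(x_1) = 7.389056, coefficient = 4
x_2 = 2.7500, f(x_2) = 15.642632, coefficient = 1

I ≈ (0.750000/3) × 48.689199 = 12.172300
Exact value: 12.152289
Error: 0.020011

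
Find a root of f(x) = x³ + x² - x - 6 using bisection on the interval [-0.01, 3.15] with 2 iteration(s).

f(x) = x³ + x² - x - 6
Initial interval: [-0.01, 3.15]

Iteration 1:
  c_1 = (-0.010000 + 3.150000)/2 = 1.570000
  f(c_1) = f(1.570000) = -1.235207
  f(a) × f(c) ≥ 0, new interval: [1.570000, 3.150000]
Iteration 2:
  c_2 = (1.570000 + 3.150000)/2 = 2.360000
  f(c_2) = f(2.360000) = 10.353856
  f(a) × f(c) < 0, new interval: [1.570000, 2.360000]

After 2 iteration(s), the approximation is c_2 = 2.360000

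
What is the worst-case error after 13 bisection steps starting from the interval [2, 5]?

Bisection error bound: |error| ≤ (b-a)/2^n
|error| ≤ (5 - 2)/2^13 = 3/2^13
|error| ≤ 0.0003662109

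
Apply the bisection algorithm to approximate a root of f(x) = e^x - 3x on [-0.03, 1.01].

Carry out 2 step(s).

f(x) = e^x - 3x
Initial interval: [-0.03, 1.01]

Iteration 1:
  c_1 = (-0.030000 + 1.010000)/2 = 0.490000
  f(c_1) = f(0.490000) = 0.162316
  f(a) × f(c) ≥ 0, new interval: [0.490000, 1.010000]
Iteration 2:
  c_2 = (0.490000 + 1.010000)/2 = 0.750000
  f(c_2) = f(0.750000) = -0.133000
  f(a) × f(c) < 0, new interval: [0.490000, 0.750000]

After 2 iteration(s), the approximation is c_2 = 0.750000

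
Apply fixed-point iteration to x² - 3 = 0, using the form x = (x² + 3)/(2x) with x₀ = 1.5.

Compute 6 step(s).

Equation: x² - 3 = 0
Fixed-point form: x = (x² + 3)/(2x)
x₀ = 1.5

x_1 = g(1.500000) = 1.750000
x_2 = g(1.750000) = 1.732143
x_3 = g(1.732143) = 1.732051
x_4 = g(1.732051) = 1.732051
x_5 = g(1.732051) = 1.732051
x_6 = g(1.732051) = 1.732051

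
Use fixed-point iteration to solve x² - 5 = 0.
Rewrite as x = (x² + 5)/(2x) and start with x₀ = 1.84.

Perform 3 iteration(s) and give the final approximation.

Equation: x² - 5 = 0
Fixed-point form: x = (x² + 5)/(2x)
x₀ = 1.84

x_1 = g(1.840000) = 2.278696
x_2 = g(2.278696) = 2.236467
x_3 = g(2.236467) = 2.236068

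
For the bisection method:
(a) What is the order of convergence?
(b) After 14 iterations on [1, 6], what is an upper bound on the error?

(a) Bisection has linear (order 1) convergence; the error is halved each step.

(b) Error bound = (b-a)/2^n = (6 - 1)/2^{14}
    = 5/2^{14}

(a) 1 (linear); (b) error ≤ 3.05e-04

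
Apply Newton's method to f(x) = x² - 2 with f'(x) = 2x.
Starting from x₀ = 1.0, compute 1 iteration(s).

f(x) = x² - 2
f'(x) = 2x
x₀ = 1.0

Newton-Raphson formula: x_{n+1} = x_n - f(x_n)/f'(x_n)

Iteration 1:
  f(1.000000) = -1.000000
  f'(1.000000) = 2.000000
  x_1 = 1.000000 - (-1.000000)/2.000000 = 1.500000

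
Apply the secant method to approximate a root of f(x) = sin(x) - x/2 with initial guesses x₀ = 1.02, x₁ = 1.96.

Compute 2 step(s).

f(x) = sin(x) - x/2
x₀ = 1.02, x₁ = 1.96

Secant formula: x_{n+1} = x_n - f(x_n)(x_n - x_{n-1})/(f(x_n) - f(x_{n-1}))

Iteration 1:
  f(1.020000) = 0.342108
  f(1.960000) = -0.054788
  x_2 = 1.960000 - (-0.054788)×(1.960000 - 1.020000)/(-0.054788 - 0.342108)
       = 1.830240
Iteration 2:
  f(1.960000) = -0.054788
  f(1.830240) = 0.051413
  x_3 = 1.830240 - 0.051413×(1.830240 - 1.960000)/(0.051413 - (-0.054788))
       = 1.893058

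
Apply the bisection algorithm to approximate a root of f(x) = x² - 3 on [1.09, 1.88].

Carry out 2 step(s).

f(x) = x² - 3
Initial interval: [1.09, 1.88]

Iteration 1:
  c_1 = (1.090000 + 1.880000)/2 = 1.485000
  f(c_1) = f(1.485000) = -0.794775
  f(a) × f(c) ≥ 0, new interval: [1.485000, 1.880000]
Iteration 2:
  c_2 = (1.485000 + 1.880000)/2 = 1.682500
  f(c_2) = f(1.682500) = -0.169194
  f(a) × f(c) ≥ 0, new interval: [1.682500, 1.880000]

After 2 iteration(s), the approximation is c_2 = 1.682500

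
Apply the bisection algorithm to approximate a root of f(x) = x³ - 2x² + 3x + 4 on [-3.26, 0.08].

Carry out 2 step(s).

f(x) = x³ - 2x² + 3x + 4
Initial interval: [-3.26, 0.08]

Iteration 1:
  c_1 = (-3.260000 + 0.080000)/2 = -1.590000
  f(c_1) = f(-1.590000) = -9.845879
  f(a) × f(c) ≥ 0, new interval: [-1.590000, 0.080000]
Iteration 2:
  c_2 = (-1.590000 + 0.080000)/2 = -0.755000
  f(c_2) = f(-0.755000) = 0.164581
  f(a) × f(c) < 0, new interval: [-1.590000, -0.755000]

After 2 iteration(s), the approximation is c_2 = -0.755000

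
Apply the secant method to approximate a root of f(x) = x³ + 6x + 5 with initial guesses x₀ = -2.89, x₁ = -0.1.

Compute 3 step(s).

f(x) = x³ + 6x + 5
x₀ = -2.89, x₁ = -0.1

Secant formula: x_{n+1} = x_n - f(x_n)(x_n - x_{n-1})/(f(x_n) - f(x_{n-1}))

Iteration 1:
  f(-2.890000) = -36.477569
  f(-0.100000) = 4.399000
  x_2 = -0.100000 - 4.399000×(-0.100000 - (-2.890000))/(4.399000 - (-36.477569))
       = -0.400250
Iteration 2:
  f(-0.100000) = 4.399000
  f(-0.400250) = 2.534377
  x_3 = -0.400250 - 2.534377×(-0.400250 - (-0.100000))/(2.534377 - 4.399000)
       = -0.808348
Iteration 3:
  f(-0.400250) = 2.534377
  f(-0.808348) = -0.378283
  x_4 = -0.808348 - (-0.378283)×(-0.808348 - (-0.400250))/(-0.378283 - 2.534377)
       = -0.755346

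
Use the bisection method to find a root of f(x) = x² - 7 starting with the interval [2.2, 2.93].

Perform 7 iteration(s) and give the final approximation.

f(x) = x² - 7
Initial interval: [2.2, 2.93]

Iteration 1:
  c_1 = (2.200000 + 2.930000)/2 = 2.565000
  f(c_1) = f(2.565000) = -0.420775
  f(a) × f(c) ≥ 0, new interval: [2.565000, 2.930000]
Iteration 2:
  c_2 = (2.565000 + 2.930000)/2 = 2.747500
  f(c_2) = f(2.747500) = 0.548756
  f(a) × f(c) < 0, new interval: [2.565000, 2.747500]
Iteration 3:
  c_3 = (2.565000 + 2.747500)/2 = 2.656250
  f(c_3) = f(2.656250) = 0.055664
  f(a) × f(c) < 0, new interval: [2.565000, 2.656250]
Iteration 4:
  c_4 = (2.565000 + 2.656250)/2 = 2.610625
  f(c_4) = f(2.610625) = -0.184637
  f(a) × f(c) ≥ 0, new interval: [2.610625, 2.656250]
Iteration 5:
  c_5 = (2.610625 + 2.656250)/2 = 2.633438
  f(c_5) = f(2.633438) = -0.065007
  f(a) × f(c) ≥ 0, new interval: [2.633438, 2.656250]
Iteration 6:
  c_6 = (2.633438 + 2.656250)/2 = 2.644844
  f(c_6) = f(2.644844) = -0.004802
  f(a) × f(c) ≥ 0, new interval: [2.644844, 2.656250]
Iteration 7:
  c_7 = (2.644844 + 2.656250)/2 = 2.650547
  f(c_7) = f(2.650547) = 0.025399
  f(a) × f(c) < 0, new interval: [2.644844, 2.650547]

After 7 iteration(s), the approximation is c_7 = 2.650547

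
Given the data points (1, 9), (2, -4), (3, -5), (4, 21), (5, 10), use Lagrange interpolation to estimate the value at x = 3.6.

Lagrange interpolation formula:
P(x) = Σ yᵢ × Lᵢ(x)
where Lᵢ(x) = Π_{j≠i} (x - xⱼ)/(xᵢ - xⱼ)

L_0(3.6) = (3.6 - 2)/(1 - 2) × (3.6 - 3)/(1 - 3) × (3.6 - 4)/(1 - 4) × (3.6 - 5)/(1 - 5) = 0.022400
L_1(3.6) = (3.6 - 1)/(2 - 1) × (3.6 - 3)/(2 - 3) × (3.6 - 4)/(2 - 4) × (3.6 - 5)/(2 - 5) = -0.145600
L_2(3.6) = (3.6 - 1)/(3 - 1) × (3.6 - 2)/(3 - 2) × (3.6 - 4)/(3 - 4) × (3.6 - 5)/(3 - 5) = 0.582400
L_3(3.6) = (3.6 - 1)/(4 - 1) × (3.6 - 2)/(4 - 2) × (3.6 - 3)/(4 - 3) × (3.6 - 5)/(4 - 5) = 0.582400
L_4(3.6) = (3.6 - 1)/(5 - 1) × (3.6 - 2)/(5 - 2) × (3.6 - 3)/(5 - 3) × (3.6 - 4)/(5 - 4) = -0.041600

P(3.6) = 9×L_0(3.6) + (-4)×L_1(3.6) + (-5)×L_2(3.6) + 21×L_3(3.6) + 10×L_4(3.6)
P(3.6) = 9.686400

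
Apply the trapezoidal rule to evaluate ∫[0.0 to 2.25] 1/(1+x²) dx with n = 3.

f(x) = 1/(1+x²)
a = 0.0, b = 2.25, n = 3
h = (b - a)/n = 0.750000

Trapezoidal rule: (h/2)[f(x₀) + 2f(x₁) + 2f(x₂) + ... + f(xₙ)]

x_0 = 0.0000, f(x_0) = 1.000000, coefficient = 1
x_1 = 0.7500, f(x_1) = 0.640000, coefficient = 2
x_2 = 1.5000, f(x_2) = 0.307692, coefficient = 2
x_3 = 2.2500, f(x_3) = 0.164948, coefficient = 1

I ≈ (0.750000/2) × 3.060333 = 1.147625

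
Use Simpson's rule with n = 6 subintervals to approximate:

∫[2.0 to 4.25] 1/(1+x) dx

f(x) = 1/(1+x)
a = 2.0, b = 4.25, n = 6
h = (b - a)/n = 0.375000

Simpson's rule: (h/3)[f(x₀) + 4f(x₁) + 2f(x₂) + ... + f(xₙ)]

x_0 = 2.0000, f(x_0) = 0.333333, coefficient = 1
x_1 = 2.3750, f(x_1) = 0.296296, coefficient = 4
x_2 = 2.7500, f(x_2) = 0.266667, coefficient = 2
x_3 = 3.1250, f(x_3) = 0.242424, coefficient = 4
x_4 = 3.5000, f(x_4) = 0.222222, coefficient = 2
x_5 = 3.8750, f(x_5) = 0.205128, coefficient = 4
x_6 = 4.2500, f(x_6) = 0.190476, coefficient = 1

I ≈ (0.375000/3) × 4.476982 = 0.559623
Exact value: 0.559616
Error: 0.000007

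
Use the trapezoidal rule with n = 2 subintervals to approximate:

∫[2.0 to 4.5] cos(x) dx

f(x) = cos(x)
a = 2.0, b = 4.5, n = 2
h = (b - a)/n = 1.250000

Trapezoidal rule: (h/2)[f(x₀) + 2f(x₁) + 2f(x₂) + ... + f(xₙ)]

x_0 = 2.0000, f(x_0) = -0.416147, coefficient = 1
x_1 = 3.2500, f(x_1) = -0.994130, coefficient = 2
x_2 = 4.5000, f(x_2) = -0.210796, coefficient = 1

I ≈ (1.250000/2) × -2.615202 = -1.634501
Exact value: -1.886828
Error: 0.252326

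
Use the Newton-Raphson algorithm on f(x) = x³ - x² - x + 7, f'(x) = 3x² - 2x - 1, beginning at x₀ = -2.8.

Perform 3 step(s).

f(x) = x³ - x² - x + 7
f'(x) = 3x² - 2x - 1
x₀ = -2.8

Newton-Raphson formula: x_{n+1} = x_n - f(x_n)/f'(x_n)

Iteration 1:
  f(-2.800000) = -19.992000
  f'(-2.800000) = 28.120000
  x_1 = -2.800000 - (-19.992000)/28.120000 = -2.089047
Iteration 2:
  f(-2.089047) = -4.391916
  f'(-2.089047) = 16.270445
  x_2 = -2.089047 - (-4.391916)/16.270445 = -1.819115
Iteration 3:
  f(-1.819115) = -0.509840
  f'(-1.819115) = 12.565766
  x_3 = -1.819115 - (-0.509840)/12.565766 = -1.778541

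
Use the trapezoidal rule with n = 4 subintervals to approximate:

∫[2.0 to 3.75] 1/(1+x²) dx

f(x) = 1/(1+x²)
a = 2.0, b = 3.75, n = 4
h = (b - a)/n = 0.437500

Trapezoidal rule: (h/2)[f(x₀) + 2f(x₁) + 2f(x₂) + ... + f(xₙ)]

x_0 = 2.0000, f(x_0) = 0.200000, coefficient = 1
x_1 = 2.4375, f(x_1) = 0.144063, coefficient = 2
x_2 = 2.8750, f(x_2) = 0.107926, coefficient = 2
x_3 = 3.3125, f(x_3) = 0.083524, coefficient = 2
x_4 = 3.7500, f(x_4) = 0.066390, coefficient = 1

I ≈ (0.437500/2) × 0.937415 = 0.205060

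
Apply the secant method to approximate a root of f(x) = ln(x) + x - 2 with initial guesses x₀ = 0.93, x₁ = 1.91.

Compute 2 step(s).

f(x) = ln(x) + x - 2
x₀ = 0.93, x₁ = 1.91

Secant formula: x_{n+1} = x_n - f(x_n)(x_n - x_{n-1})/(f(x_n) - f(x_{n-1}))

Iteration 1:
  f(0.930000) = -1.142571
  f(1.910000) = 0.557103
  x_2 = 1.910000 - 0.557103×(1.910000 - 0.930000)/(0.557103 - (-1.142571))
       = 1.588785
Iteration 2:
  f(1.910000) = 0.557103
  f(1.588785) = 0.051754
  x_3 = 1.588785 - 0.051754×(1.588785 - 1.910000)/(0.051754 - 0.557103)
       = 1.555888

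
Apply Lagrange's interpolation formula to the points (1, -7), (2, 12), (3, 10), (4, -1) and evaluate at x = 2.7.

Lagrange interpolation formula:
P(x) = Σ yᵢ × Lᵢ(x)
where Lᵢ(x) = Π_{j≠i} (x - xⱼ)/(xᵢ - xⱼ)

L_0(2.7) = (2.7 - 2)/(1 - 2) × (2.7 - 3)/(1 - 3) × (2.7 - 4)/(1 - 4) = -0.045500
L_1(2.7) = (2.7 - 1)/(2 - 1) × (2.7 - 3)/(2 - 3) × (2.7 - 4)/(2 - 4) = 0.331500
L_2(2.7) = (2.7 - 1)/(3 - 1) × (2.7 - 2)/(3 - 2) × (2.7 - 4)/(3 - 4) = 0.773500
L_3(2.7) = (2.7 - 1)/(4 - 1) × (2.7 - 2)/(4 - 2) × (2.7 - 3)/(4 - 3) = -0.059500

P(2.7) = (-7)×L_0(2.7) + 12×L_1(2.7) + 10×L_2(2.7) + (-1)×L_3(2.7)
P(2.7) = 12.091000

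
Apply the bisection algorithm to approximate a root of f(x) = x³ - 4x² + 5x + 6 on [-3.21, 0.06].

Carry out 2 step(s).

f(x) = x³ - 4x² + 5x + 6
Initial interval: [-3.21, 0.06]

Iteration 1:
  c_1 = (-3.210000 + 0.060000)/2 = -1.575000
  f(c_1) = f(-1.575000) = -15.704484
  f(a) × f(c) ≥ 0, new interval: [-1.575000, 0.060000]
Iteration 2:
  c_2 = (-1.575000 + 0.060000)/2 = -0.757500
  f(c_2) = f(-0.757500) = -0.517383
  f(a) × f(c) ≥ 0, new interval: [-0.757500, 0.060000]

After 2 iteration(s), the approximation is c_2 = -0.757500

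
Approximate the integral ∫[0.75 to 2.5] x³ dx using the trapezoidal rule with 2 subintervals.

f(x) = x³
a = 0.75, b = 2.5, n = 2
h = (b - a)/n = 0.875000

Trapezoidal rule: (h/2)[f(x₀) + 2f(x₁) + 2f(x₂) + ... + f(xₙ)]

x_0 = 0.7500, f(x_0) = 0.421875, coefficient = 1
x_1 = 1.6250, f(x_1) = 4.291016, coefficient = 2
x_2 = 2.5000, f(x_2) = 15.625000, coefficient = 1

I ≈ (0.875000/2) × 24.628906 = 10.775146
Exact value: 9.686523
Error: 1.088623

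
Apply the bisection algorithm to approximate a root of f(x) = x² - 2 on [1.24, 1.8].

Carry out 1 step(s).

f(x) = x² - 2
Initial interval: [1.24, 1.8]

Iteration 1:
  c_1 = (1.240000 + 1.800000)/2 = 1.520000
  f(c_1) = f(1.520000) = 0.310400
  f(a) × f(c) < 0, new interval: [1.240000, 1.520000]

After 1 iteration(s), the approximation is c_1 = 1.520000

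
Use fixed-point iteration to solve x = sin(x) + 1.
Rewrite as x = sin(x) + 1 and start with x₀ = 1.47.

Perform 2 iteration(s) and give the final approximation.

Equation: x = sin(x) + 1
Fixed-point form: x = sin(x) + 1
x₀ = 1.47

x_1 = g(1.470000) = 1.994924
x_2 = g(1.994924) = 1.911398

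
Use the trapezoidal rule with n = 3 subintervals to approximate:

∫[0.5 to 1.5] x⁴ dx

f(x) = x⁴
a = 0.5, b = 1.5, n = 3
h = (b - a)/n = 0.333333

Trapezoidal rule: (h/2)[f(x₀) + 2f(x₁) + 2f(x₂) + ... + f(xₙ)]

x_0 = 0.5000, f(x_0) = 0.062500, coefficient = 1
x_1 = 0.8333, f(x_1) = 0.482253, coefficient = 2
x_2 = 1.1667, f(x_2) = 1.852623, coefficient = 2
x_3 = 1.5000, f(x_3) = 5.062500, coefficient = 1

I ≈ (0.333333/2) × 9.794753 = 1.632459
Exact value: 1.512500
Error: 0.119959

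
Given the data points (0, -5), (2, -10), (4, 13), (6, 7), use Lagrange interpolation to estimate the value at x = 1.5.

Lagrange interpolation formula:
P(x) = Σ yᵢ × Lᵢ(x)
where Lᵢ(x) = Π_{j≠i} (x - xⱼ)/(xᵢ - xⱼ)

L_0(1.5) = (1.5 - 2)/(0 - 2) × (1.5 - 4)/(0 - 4) × (1.5 - 6)/(0 - 6) = 0.117188
L_1(1.5) = (1.5 - 0)/(2 - 0) × (1.5 - 4)/(2 - 4) × (1.5 - 6)/(2 - 6) = 1.054688
L_2(1.5) = (1.5 - 0)/(4 - 0) × (1.5 - 2)/(4 - 2) × (1.5 - 6)/(4 - 6) = -0.210938
L_3(1.5) = (1.5 - 0)/(6 - 0) × (1.5 - 2)/(6 - 2) × (1.5 - 4)/(6 - 4) = 0.039062

P(1.5) = (-5)×L_0(1.5) + (-10)×L_1(1.5) + 13×L_2(1.5) + 7×L_3(1.5)
P(1.5) = -13.601562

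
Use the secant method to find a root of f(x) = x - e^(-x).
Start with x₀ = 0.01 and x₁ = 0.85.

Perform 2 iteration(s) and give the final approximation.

f(x) = x - e^(-x)
x₀ = 0.01, x₁ = 0.85

Secant formula: x_{n+1} = x_n - f(x_n)(x_n - x_{n-1})/(f(x_n) - f(x_{n-1}))

Iteration 1:
  f(0.010000) = -0.980050
  f(0.850000) = 0.422585
  x_2 = 0.850000 - 0.422585×(0.850000 - 0.010000)/(0.422585 - (-0.980050))
       = 0.596925
Iteration 2:
  f(0.850000) = 0.422585
  f(0.596925) = 0.046424
  x_3 = 0.596925 - 0.046424×(0.596925 - 0.850000)/(0.046424 - 0.422585)
       = 0.565692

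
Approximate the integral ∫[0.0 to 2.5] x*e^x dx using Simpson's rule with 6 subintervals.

f(x) = x*e^x
a = 0.0, b = 2.5, n = 6
h = (b - a)/n = 0.416667

Simpson's rule: (h/3)[f(x₀) + 4f(x₁) + 2f(x₂) + ... + f(xₙ)]

x_0 = 0.0000, f(x_0) = 0.000000, coefficient = 1
x_1 = 0.4167, f(x_1) = 0.632040, coefficient = 4
x_2 = 0.8333, f(x_2) = 1.917480, coefficient = 2
x_3 = 1.2500, f(x_3) = 4.362929, coefficient = 4
x_4 = 1.6667, f(x_4) = 8.824150, coefficient = 2
x_5 = 2.0833, f(x_5) = 16.731656, coefficient = 4
x_6 = 2.5000, f(x_6) = 30.456235, coefficient = 1

I ≈ (0.416667/3) × 138.845996 = 19.284166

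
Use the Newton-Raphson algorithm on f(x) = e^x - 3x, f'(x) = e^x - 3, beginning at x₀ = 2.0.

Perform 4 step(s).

f(x) = e^x - 3x
f'(x) = e^x - 3
x₀ = 2.0

Newton-Raphson formula: x_{n+1} = x_n - f(x_n)/f'(x_n)

Iteration 1:
  f(2.000000) = 1.389056
  f'(2.000000) = 4.389056
  x_1 = 2.000000 - 1.389056/4.389056 = 1.683518
Iteration 2:
  f(1.683518) = 0.333912
  f'(1.683518) = 2.384467
  x_2 = 1.683518 - 0.333912/2.384467 = 1.543482
Iteration 3:
  f(1.543482) = 0.050415
  f'(1.543482) = 1.680861
  x_3 = 1.543482 - 0.050415/1.680861 = 1.513489
Iteration 4:
  f(1.513489) = 0.002085
  f'(1.513489) = 1.542550
  x_4 = 1.513489 - 0.002085/1.542550 = 1.512137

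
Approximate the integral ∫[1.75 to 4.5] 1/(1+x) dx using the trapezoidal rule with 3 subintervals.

f(x) = 1/(1+x)
a = 1.75, b = 4.5, n = 3
h = (b - a)/n = 0.916667

Trapezoidal rule: (h/2)[f(x₀) + 2f(x₁) + 2f(x₂) + ... + f(xₙ)]

x_0 = 1.7500, f(x_0) = 0.363636, coefficient = 1
x_1 = 2.6667, f(x_1) = 0.272727, coefficient = 2
x_2 = 3.5833, f(x_2) = 0.218182, coefficient = 2
x_3 = 4.5000, f(x_3) = 0.181818, coefficient = 1

I ≈ (0.916667/2) × 1.527273 = 0.700000
Exact value: 0.693147
Error: 0.006853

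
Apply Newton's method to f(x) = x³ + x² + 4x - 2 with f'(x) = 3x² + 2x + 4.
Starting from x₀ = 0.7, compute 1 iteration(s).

f(x) = x³ + x² + 4x - 2
f'(x) = 3x² + 2x + 4
x₀ = 0.7

Newton-Raphson formula: x_{n+1} = x_n - f(x_n)/f'(x_n)

Iteration 1:
  f(0.700000) = 1.633000
  f'(0.700000) = 6.870000
  x_1 = 0.700000 - 1.633000/6.870000 = 0.462300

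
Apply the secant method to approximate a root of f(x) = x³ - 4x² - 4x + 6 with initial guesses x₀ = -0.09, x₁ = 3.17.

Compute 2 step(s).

f(x) = x³ - 4x² - 4x + 6
x₀ = -0.09, x₁ = 3.17

Secant formula: x_{n+1} = x_n - f(x_n)(x_n - x_{n-1})/(f(x_n) - f(x_{n-1}))

Iteration 1:
  f(-0.090000) = 6.326871
  f(3.170000) = -15.020587
  x_2 = 3.170000 - (-15.020587)×(3.170000 - (-0.090000))/(-15.020587 - 6.326871)
       = 0.876185
Iteration 2:
  f(3.170000) = -15.020587
  f(0.876185) = 0.097104
  x_3 = 0.876185 - 0.097104×(0.876185 - 3.170000)/(0.097104 - (-15.020587))
       = 0.890919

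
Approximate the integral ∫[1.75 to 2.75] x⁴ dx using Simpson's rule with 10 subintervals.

f(x) = x⁴
a = 1.75, b = 2.75, n = 10
h = (b - a)/n = 0.100000

Simpson's rule: (h/3)[f(x₀) + 4f(x₁) + 2f(x₂) + ... + f(xₙ)]

x_0 = 1.7500, f(x_0) = 9.378906, coefficient = 1
x_1 = 1.8500, f(x_1) = 11.713506, coefficient = 4
x_2 = 1.9500, f(x_2) = 14.459006, coefficient = 2
x_3 = 2.0500, f(x_3) = 17.661006, coefficient = 4
x_4 = 2.1500, f(x_4) = 21.367506, coefficient = 2
x_5 = 2.2500, f(x_5) = 25.628906, coefficient = 4
x_6 = 2.3500, f(x_6) = 30.498006, coefficient = 2
x_7 = 2.4500, f(x_7) = 36.030006, coefficient = 4
x_8 = 2.5500, f(x_8) = 42.282506, coefficient = 2
x_9 = 2.6500, f(x_9) = 49.315506, coefficient = 4
x_10 = 2.7500, f(x_10) = 57.191406, coefficient = 1

I ≈ (0.100000/3) × 845.180088 = 28.172670
Exact value: 28.172656
Error: 0.000013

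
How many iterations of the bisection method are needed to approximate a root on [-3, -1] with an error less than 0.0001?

We need (b-a)/2^n ≤ 0.0001
(-1 - (-3))/2^n ≤ 0.0001
2/2^n ≤ 0.0001
2^n ≥ 20000
n ≥ log₂(20000) = 14.29
n ≥ 15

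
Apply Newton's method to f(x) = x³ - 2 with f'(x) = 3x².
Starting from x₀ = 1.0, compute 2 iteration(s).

f(x) = x³ - 2
f'(x) = 3x²
x₀ = 1.0

Newton-Raphson formula: x_{n+1} = x_n - f(x_n)/f'(x_n)

Iteration 1:
  f(1.000000) = -1.000000
  f'(1.000000) = 3.000000
  x_1 = 1.000000 - (-1.000000)/3.000000 = 1.333333
Iteration 2:
  f(1.333333) = 0.370370
  f'(1.333333) = 5.333333
  x_2 = 1.333333 - 0.370370/5.333333 = 1.263889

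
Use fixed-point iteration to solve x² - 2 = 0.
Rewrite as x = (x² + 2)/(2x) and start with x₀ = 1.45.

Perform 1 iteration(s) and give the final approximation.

Equation: x² - 2 = 0
Fixed-point form: x = (x² + 2)/(2x)
x₀ = 1.45

x_1 = g(1.450000) = 1.414655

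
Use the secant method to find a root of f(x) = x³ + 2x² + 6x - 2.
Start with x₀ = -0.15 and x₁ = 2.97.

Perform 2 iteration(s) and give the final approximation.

f(x) = x³ + 2x² + 6x - 2
x₀ = -0.15, x₁ = 2.97

Secant formula: x_{n+1} = x_n - f(x_n)(x_n - x_{n-1})/(f(x_n) - f(x_{n-1}))

Iteration 1:
  f(-0.150000) = -2.858375
  f(2.970000) = 59.659873
  x_2 = 2.970000 - 59.659873×(2.970000 - (-0.150000))/(59.659873 - (-2.858375))
       = -0.007352
Iteration 2:
  f(2.970000) = 59.659873
  f(-0.007352) = -2.044002
  x_3 = -0.007352 - (-2.044002)×(-0.007352 - 2.970000)/(-2.044002 - 59.659873)
       = 0.091276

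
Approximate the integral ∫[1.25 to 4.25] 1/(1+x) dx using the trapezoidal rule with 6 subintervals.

f(x) = 1/(1+x)
a = 1.25, b = 4.25, n = 6
h = (b - a)/n = 0.500000

Trapezoidal rule: (h/2)[f(x₀) + 2f(x₁) + 2f(x₂) + ... + f(xₙ)]

x_0 = 1.2500, f(x_0) = 0.444444, coefficient = 1
x_1 = 1.7500, f(x_1) = 0.363636, coefficient = 2
x_2 = 2.2500, f(x_2) = 0.307692, coefficient = 2
x_3 = 2.7500, f(x_3) = 0.266667, coefficient = 2
x_4 = 3.2500, f(x_4) = 0.235294, coefficient = 2
x_5 = 3.7500, f(x_5) = 0.210526, coefficient = 2
x_6 = 4.2500, f(x_6) = 0.190476, coefficient = 1

I ≈ (0.500000/2) × 3.402552 = 0.850638
Exact value: 0.847298
Error: 0.003340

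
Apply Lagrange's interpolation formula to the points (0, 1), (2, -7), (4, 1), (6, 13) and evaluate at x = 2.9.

Lagrange interpolation formula:
P(x) = Σ yᵢ × Lᵢ(x)
where Lᵢ(x) = Π_{j≠i} (x - xⱼ)/(xᵢ - xⱼ)

L_0(2.9) = (2.9 - 2)/(0 - 2) × (2.9 - 4)/(0 - 4) × (2.9 - 6)/(0 - 6) = -0.063938
L_1(2.9) = (2.9 - 0)/(2 - 0) × (2.9 - 4)/(2 - 4) × (2.9 - 6)/(2 - 6) = 0.618062
L_2(2.9) = (2.9 - 0)/(4 - 0) × (2.9 - 2)/(4 - 2) × (2.9 - 6)/(4 - 6) = 0.505687
L_3(2.9) = (2.9 - 0)/(6 - 0) × (2.9 - 2)/(6 - 2) × (2.9 - 4)/(6 - 4) = -0.059812

P(2.9) = 1×L_0(2.9) + (-7)×L_1(2.9) + 1×L_2(2.9) + 13×L_3(2.9)
P(2.9) = -4.662250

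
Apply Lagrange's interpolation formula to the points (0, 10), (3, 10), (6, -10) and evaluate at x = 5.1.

Lagrange interpolation formula:
P(x) = Σ yᵢ × Lᵢ(x)
where Lᵢ(x) = Π_{j≠i} (x - xⱼ)/(xᵢ - xⱼ)

L_0(5.1) = (5.1 - 3)/(0 - 3) × (5.1 - 6)/(0 - 6) = -0.105000
L_1(5.1) = (5.1 - 0)/(3 - 0) × (5.1 - 6)/(3 - 6) = 0.510000
L_2(5.1) = (5.1 - 0)/(6 - 0) × (5.1 - 3)/(6 - 3) = 0.595000

P(5.1) = 10×L_0(5.1) + 10×L_1(5.1) + (-10)×L_2(5.1)
P(5.1) = -1.900000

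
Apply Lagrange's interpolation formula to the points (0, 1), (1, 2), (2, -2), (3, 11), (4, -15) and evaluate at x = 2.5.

Lagrange interpolation formula:
P(x) = Σ yᵢ × Lᵢ(x)
where Lᵢ(x) = Π_{j≠i} (x - xⱼ)/(xᵢ - xⱼ)

L_0(2.5) = (2.5 - 1)/(0 - 1) × (2.5 - 2)/(0 - 2) × (2.5 - 3)/(0 - 3) × (2.5 - 4)/(0 - 4) = 0.023438
L_1(2.5) = (2.5 - 0)/(1 - 0) × (2.5 - 2)/(1 - 2) × (2.5 - 3)/(1 - 3) × (2.5 - 4)/(1 - 4) = -0.156250
L_2(2.5) = (2.5 - 0)/(2 - 0) × (2.5 - 1)/(2 - 1) × (2.5 - 3)/(2 - 3) × (2.5 - 4)/(2 - 4) = 0.703125
L_3(2.5) = (2.5 - 0)/(3 - 0) × (2.5 - 1)/(3 - 1) × (2.5 - 2)/(3 - 2) × (2.5 - 4)/(3 - 4) = 0.468750
L_4(2.5) = (2.5 - 0)/(4 - 0) × (2.5 - 1)/(4 - 1) × (2.5 - 2)/(4 - 2) × (2.5 - 3)/(4 - 3) = -0.039062

P(2.5) = 1×L_0(2.5) + 2×L_1(2.5) + (-2)×L_2(2.5) + 11×L_3(2.5) + (-15)×L_4(2.5)
P(2.5) = 4.046875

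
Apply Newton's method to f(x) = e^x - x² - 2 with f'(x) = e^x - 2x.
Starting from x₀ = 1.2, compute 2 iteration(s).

f(x) = e^x - x² - 2
f'(x) = e^x - 2x
x₀ = 1.2

Newton-Raphson formula: x_{n+1} = x_n - f(x_n)/f'(x_n)

Iteration 1:
  f(1.200000) = -0.119883
  f'(1.200000) = 0.920117
  x_1 = 1.200000 - (-0.119883)/0.920117 = 1.330291
Iteration 2:
  f(1.330291) = 0.012470
  f'(1.330291) = 1.121562
  x_2 = 1.330291 - 0.012470/1.121562 = 1.319173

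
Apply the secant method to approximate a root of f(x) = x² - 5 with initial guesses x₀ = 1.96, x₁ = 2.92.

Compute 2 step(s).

f(x) = x² - 5
x₀ = 1.96, x₁ = 2.92

Secant formula: x_{n+1} = x_n - f(x_n)(x_n - x_{n-1})/(f(x_n) - f(x_{n-1}))

Iteration 1:
  f(1.960000) = -1.158400
  f(2.920000) = 3.526400
  x_2 = 2.920000 - 3.526400×(2.920000 - 1.960000)/(3.526400 - (-1.158400))
       = 2.197377
Iteration 2:
  f(2.920000) = 3.526400
  f(2.197377) = -0.171534
  x_3 = 2.197377 - (-0.171534)×(2.197377 - 2.920000)/(-0.171534 - 3.526400)
       = 2.230897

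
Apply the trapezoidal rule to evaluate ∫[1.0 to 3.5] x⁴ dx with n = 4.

f(x) = x⁴
a = 1.0, b = 3.5, n = 4
h = (b - a)/n = 0.625000

Trapezoidal rule: (h/2)[f(x₀) + 2f(x₁) + 2f(x₂) + ... + f(xₙ)]

x_0 = 1.0000, f(x_0) = 1.000000, coefficient = 1
x_1 = 1.6250, f(x_1) = 6.972900, coefficient = 2
x_2 = 2.2500, f(x_2) = 25.628906, coefficient = 2
x_3 = 2.8750, f(x_3) = 68.320557, coefficient = 2
x_4 = 3.5000, f(x_4) = 150.062500, coefficient = 1

I ≈ (0.625000/2) × 352.907227 = 110.283508
Exact value: 104.843750
Error: 5.439758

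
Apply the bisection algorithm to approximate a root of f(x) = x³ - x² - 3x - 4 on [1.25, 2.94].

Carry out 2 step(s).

f(x) = x³ - x² - 3x - 4
Initial interval: [1.25, 2.94]

Iteration 1:
  c_1 = (1.250000 + 2.940000)/2 = 2.095000
  f(c_1) = f(2.095000) = -5.479018
  f(a) × f(c) ≥ 0, new interval: [2.095000, 2.940000]
Iteration 2:
  c_2 = (2.095000 + 2.940000)/2 = 2.517500
  f(c_2) = f(2.517500) = -1.934879
  f(a) × f(c) ≥ 0, new interval: [2.517500, 2.940000]

After 2 iteration(s), the approximation is c_2 = 2.517500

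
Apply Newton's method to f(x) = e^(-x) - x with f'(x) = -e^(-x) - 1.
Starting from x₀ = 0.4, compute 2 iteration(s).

f(x) = e^(-x) - x
f'(x) = -e^(-x) - 1
x₀ = 0.4

Newton-Raphson formula: x_{n+1} = x_n - f(x_n)/f'(x_n)

Iteration 1:
  f(0.400000) = 0.270320
  f'(0.400000) = -1.670320
  x_1 = 0.400000 - 0.270320/(-1.670320) = 0.561837
Iteration 2:
  f(0.561837) = 0.008323
  f'(0.561837) = -1.570161
  x_2 = 0.561837 - 0.008323/(-1.570161) = 0.567138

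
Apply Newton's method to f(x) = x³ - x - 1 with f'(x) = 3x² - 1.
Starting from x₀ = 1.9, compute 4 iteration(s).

f(x) = x³ - x - 1
f'(x) = 3x² - 1
x₀ = 1.9

Newton-Raphson formula: x_{n+1} = x_n - f(x_n)/f'(x_n)

Iteration 1:
  f(1.900000) = 3.959000
  f'(1.900000) = 9.830000
  x_1 = 1.900000 - 3.959000/9.830000 = 1.497253
Iteration 2:
  f(1.497253) = 0.859240
  f'(1.497253) = 5.725302
  x_2 = 1.497253 - 0.859240/5.725302 = 1.347176
Iteration 3:
  f(1.347176) = 0.097789
  f'(1.347176) = 4.444646
  x_3 = 1.347176 - 0.097789/4.444646 = 1.325174
Iteration 4:
  f(1.325174) = 0.001946
  f'(1.325174) = 4.268258
  x_4 = 1.325174 - 0.001946/4.268258 = 1.324718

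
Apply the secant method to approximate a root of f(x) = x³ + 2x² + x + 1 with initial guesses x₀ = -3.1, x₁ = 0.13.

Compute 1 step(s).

f(x) = x³ + 2x² + x + 1
x₀ = -3.1, x₁ = 0.13

Secant formula: x_{n+1} = x_n - f(x_n)(x_n - x_{n-1})/(f(x_n) - f(x_{n-1}))

Iteration 1:
  f(-3.100000) = -12.671000
  f(0.130000) = 1.165997
  x_2 = 0.130000 - 1.165997×(0.130000 - (-3.100000))/(1.165997 - (-12.671000))
       = -0.142181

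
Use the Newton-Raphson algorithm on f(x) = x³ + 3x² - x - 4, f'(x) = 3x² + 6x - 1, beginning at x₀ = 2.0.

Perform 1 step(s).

f(x) = x³ + 3x² - x - 4
f'(x) = 3x² + 6x - 1
x₀ = 2.0

Newton-Raphson formula: x_{n+1} = x_n - f(x_n)/f'(x_n)

Iteration 1:
  f(2.000000) = 14.000000
  f'(2.000000) = 23.000000
  x_1 = 2.000000 - 14.000000/23.000000 = 1.391304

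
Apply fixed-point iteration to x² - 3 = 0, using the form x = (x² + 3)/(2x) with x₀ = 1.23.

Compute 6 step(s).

Equation: x² - 3 = 0
Fixed-point form: x = (x² + 3)/(2x)
x₀ = 1.23

x_1 = g(1.230000) = 1.834512
x_2 = g(1.834512) = 1.734912
x_3 = g(1.734912) = 1.732053
x_4 = g(1.732053) = 1.732051
x_5 = g(1.732051) = 1.732051
x_6 = g(1.732051) = 1.732051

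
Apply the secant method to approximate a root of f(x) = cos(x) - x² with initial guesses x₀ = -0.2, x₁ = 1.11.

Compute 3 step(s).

f(x) = cos(x) - x²
x₀ = -0.2, x₁ = 1.11

Secant formula: x_{n+1} = x_n - f(x_n)(x_n - x_{n-1})/(f(x_n) - f(x_{n-1}))

Iteration 1:
  f(-0.200000) = 0.940067
  f(1.110000) = -0.787438
  x_2 = 1.110000 - (-0.787438)×(1.110000 - (-0.200000))/(-0.787438 - 0.940067)
       = 0.512870
Iteration 2:
  f(1.110000) = -0.787438
  f(0.512870) = 0.608304
  x_3 = 0.512870 - 0.608304×(0.512870 - 1.110000)/(0.608304 - (-0.787438))
       = 0.773116
Iteration 3:
  f(0.512870) = 0.608304
  f(0.773116) = 0.118029
  x_4 = 0.773116 - 0.118029×(0.773116 - 0.512870)/(0.118029 - 0.608304)
       = 0.835768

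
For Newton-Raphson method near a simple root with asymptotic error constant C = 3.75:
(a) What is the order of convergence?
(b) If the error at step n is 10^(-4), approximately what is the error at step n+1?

(a) Newton-Raphson has quadratic (order 2) convergence near simple roots.
    This means |e_{n+1}| ≈ C|e_n|².

(b) With |e_n| = 10^(-4) and C = 3.75:
    |e_{n+1}| ≈ 3.75 × (10^(-4))² = 3.75 × 10^(-8)

(a) 2 (quadratic); (b) |e_{n+1}| ≈ 3.750e-08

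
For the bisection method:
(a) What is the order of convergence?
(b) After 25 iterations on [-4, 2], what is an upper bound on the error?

(a) Bisection has linear (order 1) convergence; the error is halved each step.

(b) Error bound = (b-a)/2^n = (2 - (-4))/2^{25}
    = 6/2^{25}

(a) 1 (linear); (b) error ≤ 1.79e-07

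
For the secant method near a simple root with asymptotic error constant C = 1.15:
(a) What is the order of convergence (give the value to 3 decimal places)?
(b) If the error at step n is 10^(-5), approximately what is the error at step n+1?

(a) Secant method has superlinear convergence with order φ = (1+√5)/2 ≈ 1.618.
    This means |e_{n+1}| ≈ C|e_n|^1.618.

(b) With |e_n| = 10^(-5) and C = 1.15:
    |e_{n+1}| ≈ 1.15 × (10^(-5))^1.618 = 1.15 × 10^(-8.09)

(a) ≈ 1.618 (golden ratio); (b) |e_{n+1}| ≈ 9.344e-09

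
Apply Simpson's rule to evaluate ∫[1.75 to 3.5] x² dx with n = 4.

f(x) = x²
a = 1.75, b = 3.5, n = 4
h = (b - a)/n = 0.437500

Simpson's rule: (h/3)[f(x₀) + 4f(x₁) + 2f(x₂) + ... + f(xₙ)]

x_0 = 1.7500, f(x_0) = 3.062500, coefficient = 1
x_1 = 2.1875, f(x_1) = 4.785156, coefficient = 4
x_2 = 2.6250, f(x_2) = 6.890625, coefficient = 2
x_3 = 3.0625, f(x_3) = 9.378906, coefficient = 4
x_4 = 3.5000, f(x_4) = 12.250000, coefficient = 1

I ≈ (0.437500/3) × 85.750000 = 12.505208
Exact value: 12.505208
Error: 0.000000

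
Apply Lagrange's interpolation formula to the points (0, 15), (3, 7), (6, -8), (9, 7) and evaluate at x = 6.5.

Lagrange interpolation formula:
P(x) = Σ yᵢ × Lᵢ(x)
where Lᵢ(x) = Π_{j≠i} (x - xⱼ)/(xᵢ - xⱼ)

L_0(6.5) = (6.5 - 3)/(0 - 3) × (6.5 - 6)/(0 - 6) × (6.5 - 9)/(0 - 9) = 0.027006
L_1(6.5) = (6.5 - 0)/(3 - 0) × (6.5 - 6)/(3 - 6) × (6.5 - 9)/(3 - 9) = -0.150463
L_2(6.5) = (6.5 - 0)/(6 - 0) × (6.5 - 3)/(6 - 3) × (6.5 - 9)/(6 - 9) = 1.053241
L_3(6.5) = (6.5 - 0)/(9 - 0) × (6.5 - 3)/(9 - 3) × (6.5 - 6)/(9 - 6) = 0.070216

P(6.5) = 15×L_0(6.5) + 7×L_1(6.5) + (-8)×L_2(6.5) + 7×L_3(6.5)
P(6.5) = -8.582562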